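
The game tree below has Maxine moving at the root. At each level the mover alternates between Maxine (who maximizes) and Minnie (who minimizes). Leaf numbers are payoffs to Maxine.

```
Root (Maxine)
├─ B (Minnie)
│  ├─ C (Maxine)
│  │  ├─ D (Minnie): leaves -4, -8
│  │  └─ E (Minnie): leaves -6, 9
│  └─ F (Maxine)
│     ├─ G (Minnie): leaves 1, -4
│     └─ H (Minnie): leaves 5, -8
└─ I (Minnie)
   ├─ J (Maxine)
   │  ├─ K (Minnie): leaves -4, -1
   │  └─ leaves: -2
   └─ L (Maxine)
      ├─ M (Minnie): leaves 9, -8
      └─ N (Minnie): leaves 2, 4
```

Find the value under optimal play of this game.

D (Minnie): min(-4, -8) = -8
E (Minnie): min(-6, 9) = -6
C (Maxine): max(-8, -6) = -6
G (Minnie): min(1, -4) = -4
H (Minnie): min(5, -8) = -8
F (Maxine): max(-4, -8) = -4
B (Minnie): min(-6, -4) = -6
K (Minnie): min(-4, -1) = -4
J (Maxine): max(-4, -2) = -2
M (Minnie): min(9, -8) = -8
N (Minnie): min(2, 4) = 2
L (Maxine): max(-8, 2) = 2
I (Minnie): min(-2, 2) = -2
Root (Maxine): max(-6, -2) = -2

-2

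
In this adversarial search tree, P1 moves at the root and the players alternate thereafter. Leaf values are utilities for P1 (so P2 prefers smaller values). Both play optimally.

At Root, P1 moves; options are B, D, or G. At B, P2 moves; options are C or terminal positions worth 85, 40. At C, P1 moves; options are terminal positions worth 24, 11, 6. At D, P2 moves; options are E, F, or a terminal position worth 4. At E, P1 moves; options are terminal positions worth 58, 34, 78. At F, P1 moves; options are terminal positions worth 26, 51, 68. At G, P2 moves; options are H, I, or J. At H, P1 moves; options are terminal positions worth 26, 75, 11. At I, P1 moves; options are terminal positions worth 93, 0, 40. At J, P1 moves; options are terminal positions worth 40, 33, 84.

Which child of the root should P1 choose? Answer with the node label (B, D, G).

G

C (P1): max(24, 11, 6) = 24
B (P2): min(24, 85, 40) = 24
E (P1): max(58, 34, 78) = 78
F (P1): max(26, 51, 68) = 68
D (P2): min(78, 68, 4) = 4
H (P1): max(26, 75, 11) = 75
I (P1): max(93, 0, 40) = 93
J (P1): max(40, 33, 84) = 84
G (P2): min(75, 93, 84) = 75
Root (P1): max(24, 4, 75) = 75
P1 picks the child with the highest value: G (value 75).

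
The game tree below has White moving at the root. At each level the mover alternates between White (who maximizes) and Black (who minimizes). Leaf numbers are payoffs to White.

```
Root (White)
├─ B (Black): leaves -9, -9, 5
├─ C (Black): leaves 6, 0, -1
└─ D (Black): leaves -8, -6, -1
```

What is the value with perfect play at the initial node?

B (Black): min(-9, -9, 5) = -9
C (Black): min(6, 0, -1) = -1
D (Black): min(-8, -6, -1) = -8
Root (White): max(-9, -1, -8) = -1

-1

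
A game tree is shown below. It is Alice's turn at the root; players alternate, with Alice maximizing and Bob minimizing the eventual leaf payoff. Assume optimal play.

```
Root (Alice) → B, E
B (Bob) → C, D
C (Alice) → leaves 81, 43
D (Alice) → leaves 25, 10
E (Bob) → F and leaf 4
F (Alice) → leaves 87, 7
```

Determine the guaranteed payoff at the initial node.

25

C (Alice): max(81, 43) = 81
D (Alice): max(25, 10) = 25
B (Bob): min(81, 25) = 25
F (Alice): max(87, 7) = 87
E (Bob): min(87, 4) = 4
Root (Alice): max(25, 4) = 25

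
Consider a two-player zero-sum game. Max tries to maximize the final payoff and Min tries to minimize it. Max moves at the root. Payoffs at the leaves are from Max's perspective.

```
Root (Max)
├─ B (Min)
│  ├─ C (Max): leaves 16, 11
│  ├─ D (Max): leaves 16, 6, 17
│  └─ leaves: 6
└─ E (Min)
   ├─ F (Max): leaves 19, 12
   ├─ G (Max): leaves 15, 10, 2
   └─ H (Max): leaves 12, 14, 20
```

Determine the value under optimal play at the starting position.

C (Max): max(16, 11) = 16
D (Max): max(16, 6, 17) = 17
B (Min): min(16, 17, 6) = 6
F (Max): max(19, 12) = 19
G (Max): max(15, 10, 2) = 15
H (Max): max(12, 14, 20) = 20
E (Min): min(19, 15, 20) = 15
Root (Max): max(6, 15) = 15

15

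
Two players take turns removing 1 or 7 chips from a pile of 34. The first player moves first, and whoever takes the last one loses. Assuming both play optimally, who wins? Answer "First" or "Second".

First

Compute winning (W) and losing (L) positions by backward induction:
i:   0  1  2  3  4  5  6  7  8  9 10 11 12 13 14 15 16 17 18 19 20 21 22 23 24 25 26 27 28 29 30 31 32 33 34
     W  L  W  L  W  L  W  L  W  L  W  L  W  L  W  L  W  L  W  L  W  L  W  L  W  L  W  L  W  L  W  L  W  L  W
Position 34 is W, so the first player wins.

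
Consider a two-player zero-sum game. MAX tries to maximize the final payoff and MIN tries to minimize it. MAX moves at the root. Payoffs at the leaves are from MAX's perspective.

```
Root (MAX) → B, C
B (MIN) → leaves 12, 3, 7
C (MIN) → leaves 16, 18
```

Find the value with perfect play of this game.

16

B (MIN): min(12, 3, 7) = 3
C (MIN): min(16, 18) = 16
Root (MAX): max(3, 16) = 16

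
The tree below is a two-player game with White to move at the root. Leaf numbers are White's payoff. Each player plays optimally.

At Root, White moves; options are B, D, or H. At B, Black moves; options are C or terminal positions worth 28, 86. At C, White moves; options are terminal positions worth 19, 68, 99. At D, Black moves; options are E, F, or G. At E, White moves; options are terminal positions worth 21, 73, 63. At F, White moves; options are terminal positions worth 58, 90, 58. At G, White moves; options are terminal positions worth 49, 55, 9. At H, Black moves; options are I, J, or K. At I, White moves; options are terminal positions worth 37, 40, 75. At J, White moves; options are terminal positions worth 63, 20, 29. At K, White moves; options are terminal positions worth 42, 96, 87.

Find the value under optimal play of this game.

C (White): max(19, 68, 99) = 99
B (Black): min(99, 28, 86) = 28
E (White): max(21, 73, 63) = 73
F (White): max(58, 90, 58) = 90
G (White): max(49, 55, 9) = 55
D (Black): min(73, 90, 55) = 55
I (White): max(37, 40, 75) = 75
J (White): max(63, 20, 29) = 63
K (White): max(42, 96, 87) = 96
H (Black): min(75, 63, 96) = 63
Root (White): max(28, 55, 63) = 63

63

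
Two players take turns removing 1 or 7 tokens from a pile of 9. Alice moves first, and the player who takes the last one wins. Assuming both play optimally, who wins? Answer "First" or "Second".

i:   0  1  2  3  4  5  6  7  8  9
     L  W  L  W  L  W  L  W  L  W
Position 9 is W, so the first player wins.

First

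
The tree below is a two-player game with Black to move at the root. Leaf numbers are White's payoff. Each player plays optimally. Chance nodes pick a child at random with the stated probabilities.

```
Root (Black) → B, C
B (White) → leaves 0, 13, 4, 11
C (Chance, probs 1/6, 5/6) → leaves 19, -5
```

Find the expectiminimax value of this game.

B (White): max(0, 13, 4, 11) = 13
C (Chance): 1/6·19 + 5/6·-5 = -1
Root (Black): min(13, -1) = -1

-1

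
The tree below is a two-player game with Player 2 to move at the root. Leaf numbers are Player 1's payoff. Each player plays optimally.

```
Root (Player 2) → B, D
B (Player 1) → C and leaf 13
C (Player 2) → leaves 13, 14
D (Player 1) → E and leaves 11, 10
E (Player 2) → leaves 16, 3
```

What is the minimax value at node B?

C: min(13, 14) = 13
B: max(13, 13) = 13

13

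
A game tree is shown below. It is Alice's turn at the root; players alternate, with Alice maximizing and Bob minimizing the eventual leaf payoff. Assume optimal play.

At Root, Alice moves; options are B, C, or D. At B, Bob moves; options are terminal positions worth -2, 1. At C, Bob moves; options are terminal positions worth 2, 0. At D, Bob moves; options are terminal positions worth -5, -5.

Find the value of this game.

B (Bob): min(-2, 1) = -2
C (Bob): min(2, 0) = 0
D (Bob): min(-5, -5) = -5
Root (Alice): max(-2, 0, -5) = 0

0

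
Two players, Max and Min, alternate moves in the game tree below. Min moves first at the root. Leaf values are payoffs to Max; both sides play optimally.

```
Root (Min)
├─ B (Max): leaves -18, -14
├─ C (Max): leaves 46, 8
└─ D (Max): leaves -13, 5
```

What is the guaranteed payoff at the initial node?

B (Max): max(-18, -14) = -14
C (Max): max(46, 8) = 46
D (Max): max(-13, 5) = 5
Root (Min): min(-14, 46, 5) = -14

-14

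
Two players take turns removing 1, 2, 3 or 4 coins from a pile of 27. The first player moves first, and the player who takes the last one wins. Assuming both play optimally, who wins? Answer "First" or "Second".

First

Positions where the player to move wins (W) vs loses (L):
i:   0  1  2  3  4  5  6  7  8  9 10 11 12 13 14 15 16 17 18 19 20 21 22 23 24 25 26 27
     L  W  W  W  W  L  W  W  W  W  L  W  W  W  W  L  W  W  W  W  L  W  W  W  W  L  W  W
Position 27 is W, so the first player wins.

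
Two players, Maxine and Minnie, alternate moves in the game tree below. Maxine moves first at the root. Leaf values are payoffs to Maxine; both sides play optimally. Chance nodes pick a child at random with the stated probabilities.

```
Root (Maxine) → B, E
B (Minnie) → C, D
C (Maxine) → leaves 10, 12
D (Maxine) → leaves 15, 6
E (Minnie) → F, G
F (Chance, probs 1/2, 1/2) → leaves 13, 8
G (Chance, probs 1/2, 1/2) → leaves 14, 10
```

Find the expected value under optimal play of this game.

C (Maxine): max(10, 12) = 12
D (Maxine): max(15, 6) = 15
B (Minnie): min(12, 15) = 12
F (Chance): 1/2·13 + 1/2·8 = 10.5
G (Chance): 1/2·14 + 1/2·10 = 12
E (Minnie): min(10.5, 12) = 10.5
Root (Maxine): max(12, 10.5) = 12

12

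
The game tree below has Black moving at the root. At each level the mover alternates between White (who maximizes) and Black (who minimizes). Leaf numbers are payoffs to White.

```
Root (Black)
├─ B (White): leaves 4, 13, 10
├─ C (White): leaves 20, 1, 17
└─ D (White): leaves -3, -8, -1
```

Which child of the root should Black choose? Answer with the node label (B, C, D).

B (White): max(4, 13, 10) = 13
C (White): max(20, 1, 17) = 20
D (White): max(-3, -8, -1) = -1
Root (Black): min(13, 20, -1) = -1
Black picks the child with the lowest value: D (value -1).

D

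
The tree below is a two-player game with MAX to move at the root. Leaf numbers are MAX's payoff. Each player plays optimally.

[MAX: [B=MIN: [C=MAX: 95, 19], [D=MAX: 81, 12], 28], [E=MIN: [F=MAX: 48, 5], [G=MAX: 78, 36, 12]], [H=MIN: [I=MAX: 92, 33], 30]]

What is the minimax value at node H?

I: max(92, 33) = 92
H: min(92, 30) = 30

30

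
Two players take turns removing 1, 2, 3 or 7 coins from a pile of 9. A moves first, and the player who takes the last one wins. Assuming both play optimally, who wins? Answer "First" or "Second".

Mark each pile size as W (mover wins) or L (mover loses):
i:   0  1  2  3  4  5  6  7  8  9
     L  W  W  W  L  W  W  W  L  W
Position 9 is W, so the first player wins.

First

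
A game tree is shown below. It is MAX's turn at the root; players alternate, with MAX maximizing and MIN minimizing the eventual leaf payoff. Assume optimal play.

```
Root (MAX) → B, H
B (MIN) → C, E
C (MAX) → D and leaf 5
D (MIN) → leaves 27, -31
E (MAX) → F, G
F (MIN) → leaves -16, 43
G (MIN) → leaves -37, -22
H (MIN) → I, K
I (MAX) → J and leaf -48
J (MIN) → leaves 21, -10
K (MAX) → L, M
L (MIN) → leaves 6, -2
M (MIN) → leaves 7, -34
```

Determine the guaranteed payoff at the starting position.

-10

D (MIN): min(27, -31) = -31
C (MAX): max(-31, 5) = 5
F (MIN): min(-16, 43) = -16
G (MIN): min(-37, -22) = -37
E (MAX): max(-16, -37) = -16
B (MIN): min(5, -16) = -16
J (MIN): min(21, -10) = -10
I (MAX): max(-10, -48) = -10
L (MIN): min(6, -2) = -2
M (MIN): min(7, -34) = -34
K (MAX): max(-2, -34) = -2
H (MIN): min(-10, -2) = -10
Root (MAX): max(-16, -10) = -10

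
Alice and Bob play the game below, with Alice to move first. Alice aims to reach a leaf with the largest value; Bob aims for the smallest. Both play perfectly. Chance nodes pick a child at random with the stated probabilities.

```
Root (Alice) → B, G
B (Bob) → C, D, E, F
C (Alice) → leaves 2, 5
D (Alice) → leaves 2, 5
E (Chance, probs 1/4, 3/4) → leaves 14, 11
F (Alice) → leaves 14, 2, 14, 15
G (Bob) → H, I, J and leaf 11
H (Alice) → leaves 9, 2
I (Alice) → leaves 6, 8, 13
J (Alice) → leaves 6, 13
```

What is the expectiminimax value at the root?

C (Alice): max(2, 5) = 5
D (Alice): max(2, 5) = 5
E (Chance): 1/4·14 + 3/4·11 = 11.75
F (Alice): max(14, 2, 14, 15) = 15
B (Bob): min(5, 5, 11.75, 15) = 5
H (Alice): max(9, 2) = 9
I (Alice): max(6, 8, 13) = 13
J (Alice): max(6, 13) = 13
G (Bob): min(9, 13, 13, 11) = 9
Root (Alice): max(5, 9) = 9

9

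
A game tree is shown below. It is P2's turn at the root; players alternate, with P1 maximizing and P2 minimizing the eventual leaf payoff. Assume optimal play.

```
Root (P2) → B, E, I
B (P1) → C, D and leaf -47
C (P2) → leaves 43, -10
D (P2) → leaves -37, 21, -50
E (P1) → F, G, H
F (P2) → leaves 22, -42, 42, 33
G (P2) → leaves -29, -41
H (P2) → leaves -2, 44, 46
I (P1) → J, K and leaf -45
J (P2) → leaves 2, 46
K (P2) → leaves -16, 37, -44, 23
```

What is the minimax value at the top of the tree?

C (P2): min(43, -10) = -10
D (P2): min(-37, 21, -50) = -50
B (P1): max(-10, -50, -47) = -10
F (P2): min(22, -42, 42, 33) = -42
G (P2): min(-29, -41) = -41
H (P2): min(-2, 44, 46) = -2
E (P1): max(-42, -41, -2) = -2
J (P2): min(2, 46) = 2
K (P2): min(-16, 37, -44, 23) = -44
I (P1): max(2, -44, -45) = 2
Root (P2): min(-10, -2, 2) = -10

-10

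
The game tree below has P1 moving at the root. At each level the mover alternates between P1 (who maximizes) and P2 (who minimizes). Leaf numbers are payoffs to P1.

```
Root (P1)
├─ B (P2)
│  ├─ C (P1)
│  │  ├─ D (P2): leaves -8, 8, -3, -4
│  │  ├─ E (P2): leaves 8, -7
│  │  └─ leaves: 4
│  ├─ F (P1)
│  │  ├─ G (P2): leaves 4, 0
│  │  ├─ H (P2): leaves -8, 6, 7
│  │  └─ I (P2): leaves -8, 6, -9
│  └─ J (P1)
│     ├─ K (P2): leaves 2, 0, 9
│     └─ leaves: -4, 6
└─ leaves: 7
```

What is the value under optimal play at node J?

6

K: min(2, 0, 9) = 0
J: max(0, -4, 6) = 6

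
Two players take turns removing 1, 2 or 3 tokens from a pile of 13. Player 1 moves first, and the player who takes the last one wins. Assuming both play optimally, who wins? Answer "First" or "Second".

First

Positions where the player to move wins (W) vs loses (L):
i:   0  1  2  3  4  5  6  7  8  9 10 11 12 13
     L  W  W  W  L  W  W  W  L  W  W  W  L  W
Position 13 is W, so the first player wins.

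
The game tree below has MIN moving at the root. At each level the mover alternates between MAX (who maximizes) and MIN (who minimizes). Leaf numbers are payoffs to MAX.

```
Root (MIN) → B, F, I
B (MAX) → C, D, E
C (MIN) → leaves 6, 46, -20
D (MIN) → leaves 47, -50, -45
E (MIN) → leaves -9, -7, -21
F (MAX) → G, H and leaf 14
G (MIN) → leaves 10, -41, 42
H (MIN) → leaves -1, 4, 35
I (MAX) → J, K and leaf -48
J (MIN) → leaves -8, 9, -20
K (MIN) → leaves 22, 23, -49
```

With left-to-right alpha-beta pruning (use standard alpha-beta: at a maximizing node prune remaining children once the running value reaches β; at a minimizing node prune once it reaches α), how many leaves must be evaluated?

C [α=-∞,β=+∞]: v=-20
D [α=-20,β=+∞]: v=-50 after child 2 ≤ α → α-cutoff, skip 1
E [α=-20,β=+∞]: v=-21
B [α=-∞,β=+∞]: v=-20
G [α=-∞,β=-20]: v=-41
H [α=-41,β=-20]: v=-1
F [α=-∞,β=-20]: v=-1 after child 2 ≥ β → β-cutoff, skip 1
J [α=-∞,β=-20]: v=-20
I [α=-∞,β=-20]: v=-20 after child 1 ≥ β → β-cutoff, skip 2
Root [α=-∞,β=+∞]: v=-20
Leaves evaluated: 17 of 23.

17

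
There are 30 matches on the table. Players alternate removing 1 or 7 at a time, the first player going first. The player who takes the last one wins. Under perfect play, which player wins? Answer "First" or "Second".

Second

Compute winning (W) and losing (L) positions by backward induction:
i:   0  1  2  3  4  5  6  7  8  9 10 11 12 13 14 15 16 17 18 19 20 21 22 23 24 25 26 27 28 29 30
     L  W  L  W  L  W  L  W  L  W  L  W  L  W  L  W  L  W  L  W  L  W  L  W  L  W  L  W  L  W  L
Position 30 is L, so the second player wins.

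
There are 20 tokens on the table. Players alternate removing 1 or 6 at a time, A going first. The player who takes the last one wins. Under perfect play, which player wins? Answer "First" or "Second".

First

Positions where the player to move wins (W) vs loses (L):
i:   0  1  2  3  4  5  6  7  8  9 10 11 12 13 14 15 16 17 18 19 20
     L  W  L  W  L  W  W  L  W  L  W  L  W  W  L  W  L  W  L  W  W
Position 20 is W, so the first player wins.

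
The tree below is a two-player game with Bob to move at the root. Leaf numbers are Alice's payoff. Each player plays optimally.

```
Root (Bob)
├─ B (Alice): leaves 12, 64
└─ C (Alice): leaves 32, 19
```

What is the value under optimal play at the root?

B (Alice): max(12, 64) = 64
C (Alice): max(32, 19) = 32
Root (Bob): min(64, 32) = 32

32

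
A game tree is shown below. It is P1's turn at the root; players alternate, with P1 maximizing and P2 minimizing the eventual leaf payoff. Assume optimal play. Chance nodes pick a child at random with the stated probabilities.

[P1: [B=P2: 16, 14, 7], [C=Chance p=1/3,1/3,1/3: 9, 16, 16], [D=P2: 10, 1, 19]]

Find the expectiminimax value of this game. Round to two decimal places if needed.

13.67

B (P2): min(16, 14, 7) = 7
C (Chance): 1/3·9 + 1/3·16 + 1/3·16 = 13.67
D (P2): min(10, 1, 19) = 1
Root (P1): max(7, 13.67, 1) = 13.67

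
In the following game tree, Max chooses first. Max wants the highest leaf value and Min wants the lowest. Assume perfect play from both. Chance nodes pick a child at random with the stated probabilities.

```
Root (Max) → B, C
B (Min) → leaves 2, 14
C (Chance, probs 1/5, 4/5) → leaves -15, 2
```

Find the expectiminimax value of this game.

2

B (Min): min(2, 14) = 2
C (Chance): 1/5·-15 + 4/5·2 = -1.4
Root (Max): max(2, -1.4) = 2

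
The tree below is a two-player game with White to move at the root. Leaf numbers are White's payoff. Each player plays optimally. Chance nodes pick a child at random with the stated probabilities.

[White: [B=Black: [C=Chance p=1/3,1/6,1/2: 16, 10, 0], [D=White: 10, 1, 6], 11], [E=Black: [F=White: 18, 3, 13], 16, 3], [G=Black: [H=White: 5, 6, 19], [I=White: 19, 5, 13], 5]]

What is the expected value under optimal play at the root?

7

C (Chance): 1/3·16 + 1/6·10 + 1/2·0 = 7
D (White): max(10, 1, 6) = 10
B (Black): min(7, 10, 11) = 7
F (White): max(18, 3, 13) = 18
E (Black): min(18, 16, 3) = 3
H (White): max(5, 6, 19) = 19
I (White): max(19, 5, 13) = 19
G (Black): min(19, 19, 5) = 5
Root (White): max(7, 3, 5) = 7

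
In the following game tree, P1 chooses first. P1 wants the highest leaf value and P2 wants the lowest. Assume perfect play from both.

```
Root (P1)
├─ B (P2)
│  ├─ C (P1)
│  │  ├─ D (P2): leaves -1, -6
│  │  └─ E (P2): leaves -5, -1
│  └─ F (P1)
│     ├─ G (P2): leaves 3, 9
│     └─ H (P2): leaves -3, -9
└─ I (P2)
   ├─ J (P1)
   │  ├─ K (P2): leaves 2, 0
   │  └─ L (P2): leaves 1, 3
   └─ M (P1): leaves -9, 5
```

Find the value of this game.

D (P2): min(-1, -6) = -6
E (P2): min(-5, -1) = -5
C (P1): max(-6, -5) = -5
G (P2): min(3, 9) = 3
H (P2): min(-3, -9) = -9
F (P1): max(3, -9) = 3
B (P2): min(-5, 3) = -5
K (P2): min(2, 0) = 0
L (P2): min(1, 3) = 1
J (P1): max(0, 1) = 1
M (P1): max(-9, 5) = 5
I (P2): min(1, 5) = 1
Root (P1): max(-5, 1) = 1

1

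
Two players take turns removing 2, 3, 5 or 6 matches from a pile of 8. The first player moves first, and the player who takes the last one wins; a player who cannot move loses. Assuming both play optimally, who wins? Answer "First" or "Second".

Second

i:   0  1  2  3  4  5  6  7  8
     L  L  W  W  W  W  W  W  L
Position 8 is L, so the second player wins.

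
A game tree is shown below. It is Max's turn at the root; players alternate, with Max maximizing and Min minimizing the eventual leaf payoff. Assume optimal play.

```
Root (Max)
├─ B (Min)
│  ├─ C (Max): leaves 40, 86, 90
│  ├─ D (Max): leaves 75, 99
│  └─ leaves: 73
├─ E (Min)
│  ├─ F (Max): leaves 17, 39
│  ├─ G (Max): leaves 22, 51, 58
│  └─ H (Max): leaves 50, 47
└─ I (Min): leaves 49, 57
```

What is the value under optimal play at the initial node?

C (Max): max(40, 86, 90) = 90
D (Max): max(75, 99) = 99
B (Min): min(90, 99, 73) = 73
F (Max): max(17, 39) = 39
G (Max): max(22, 51, 58) = 58
H (Max): max(50, 47) = 50
E (Min): min(39, 58, 50) = 39
I (Min): min(49, 57) = 49
Root (Max): max(73, 39, 49) = 73

73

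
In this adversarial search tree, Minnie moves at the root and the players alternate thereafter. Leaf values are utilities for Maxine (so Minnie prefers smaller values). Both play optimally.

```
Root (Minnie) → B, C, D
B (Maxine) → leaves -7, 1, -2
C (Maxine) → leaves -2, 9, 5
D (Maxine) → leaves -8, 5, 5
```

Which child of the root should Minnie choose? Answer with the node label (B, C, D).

B (Maxine): max(-7, 1, -2) = 1
C (Maxine): max(-2, 9, 5) = 9
D (Maxine): max(-8, 5, 5) = 5
Root (Minnie): min(1, 9, 5) = 1
Minnie picks the child with the lowest value: B (value 1).

B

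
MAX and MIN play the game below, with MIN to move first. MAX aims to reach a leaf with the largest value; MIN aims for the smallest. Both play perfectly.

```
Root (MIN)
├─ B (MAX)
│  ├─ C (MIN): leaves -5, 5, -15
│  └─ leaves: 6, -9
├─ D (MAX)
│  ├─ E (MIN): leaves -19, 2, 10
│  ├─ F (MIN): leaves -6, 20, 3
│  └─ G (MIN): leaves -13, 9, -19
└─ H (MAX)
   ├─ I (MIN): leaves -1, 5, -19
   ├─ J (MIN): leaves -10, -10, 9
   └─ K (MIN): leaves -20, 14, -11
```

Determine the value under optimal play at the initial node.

C (MIN): min(-5, 5, -15) = -15
B (MAX): max(-15, 6, -9) = 6
E (MIN): min(-19, 2, 10) = -19
F (MIN): min(-6, 20, 3) = -6
G (MIN): min(-13, 9, -19) = -19
D (MAX): max(-19, -6, -19) = -6
I (MIN): min(-1, 5, -19) = -19
J (MIN): min(-10, -10, 9) = -10
K (MIN): min(-20, 14, -11) = -20
H (MAX): max(-19, -10, -20) = -10
Root (MIN): min(6, -6, -10) = -10

-10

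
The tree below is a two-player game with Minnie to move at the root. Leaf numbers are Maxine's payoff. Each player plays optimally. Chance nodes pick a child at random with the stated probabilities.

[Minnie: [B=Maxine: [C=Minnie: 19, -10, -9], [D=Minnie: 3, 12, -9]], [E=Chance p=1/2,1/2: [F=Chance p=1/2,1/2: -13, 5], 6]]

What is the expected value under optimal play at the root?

C (Minnie): min(19, -10, -9) = -10
D (Minnie): min(3, 12, -9) = -9
B (Maxine): max(-10, -9) = -9
F (Chance): 1/2·-13 + 1/2·5 = -4
E (Chance): 1/2·-4 + 1/2·6 = 1
Root (Minnie): min(-9, 1) = -9

-9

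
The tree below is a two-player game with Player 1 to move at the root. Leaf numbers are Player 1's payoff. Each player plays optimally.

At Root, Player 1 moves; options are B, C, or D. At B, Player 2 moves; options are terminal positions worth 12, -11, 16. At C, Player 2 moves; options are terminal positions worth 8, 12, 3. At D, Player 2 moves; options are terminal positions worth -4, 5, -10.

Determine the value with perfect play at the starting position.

3

B (Player 2): min(12, -11, 16) = -11
C (Player 2): min(8, 12, 3) = 3
D (Player 2): min(-4, 5, -10) = -10
Root (Player 1): max(-11, 3, -10) = 3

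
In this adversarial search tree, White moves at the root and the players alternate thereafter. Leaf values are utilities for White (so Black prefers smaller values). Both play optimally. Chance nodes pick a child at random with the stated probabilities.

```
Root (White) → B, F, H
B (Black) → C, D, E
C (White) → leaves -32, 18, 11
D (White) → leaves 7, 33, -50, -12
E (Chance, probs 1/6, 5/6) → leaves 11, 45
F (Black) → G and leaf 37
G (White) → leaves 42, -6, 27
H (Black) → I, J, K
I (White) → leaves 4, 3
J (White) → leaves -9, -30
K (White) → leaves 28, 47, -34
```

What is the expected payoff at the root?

C (White): max(-32, 18, 11) = 18
D (White): max(7, 33, -50, -12) = 33
E (Chance): 1/6·11 + 5/6·45 = 39.33
B (Black): min(18, 33, 39.33) = 18
G (White): max(42, -6, 27) = 42
F (Black): min(42, 37) = 37
I (White): max(4, 3) = 4
J (White): max(-9, -30) = -9
K (White): max(28, 47, -34) = 47
H (Black): min(4, -9, 47) = -9
Root (White): max(18, 37, -9) = 37

37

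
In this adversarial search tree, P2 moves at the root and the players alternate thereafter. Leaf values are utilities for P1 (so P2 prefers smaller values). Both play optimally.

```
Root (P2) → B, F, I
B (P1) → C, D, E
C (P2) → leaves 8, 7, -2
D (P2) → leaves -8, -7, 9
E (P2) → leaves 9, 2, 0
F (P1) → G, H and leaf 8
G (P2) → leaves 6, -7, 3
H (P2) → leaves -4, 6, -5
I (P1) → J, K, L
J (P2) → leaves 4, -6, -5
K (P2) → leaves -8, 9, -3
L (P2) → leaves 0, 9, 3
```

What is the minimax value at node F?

8

G: min(6, -7, 3) = -7
H: min(-4, 6, -5) = -5
F: max(-7, -5, 8) = 8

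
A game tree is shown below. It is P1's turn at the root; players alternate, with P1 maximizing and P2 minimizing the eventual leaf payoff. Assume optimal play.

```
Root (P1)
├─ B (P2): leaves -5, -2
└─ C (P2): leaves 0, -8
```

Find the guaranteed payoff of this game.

-5

B (P2): min(-5, -2) = -5
C (P2): min(0, -8) = -8
Root (P1): max(-5, -8) = -5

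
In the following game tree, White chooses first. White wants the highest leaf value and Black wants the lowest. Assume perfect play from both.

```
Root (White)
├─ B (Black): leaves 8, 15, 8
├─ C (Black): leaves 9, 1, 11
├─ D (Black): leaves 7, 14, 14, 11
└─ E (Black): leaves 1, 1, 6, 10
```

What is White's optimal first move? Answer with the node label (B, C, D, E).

B (Black): min(8, 15, 8) = 8
C (Black): min(9, 1, 11) = 1
D (Black): min(7, 14, 14, 11) = 7
E (Black): min(1, 1, 6, 10) = 1
Root (White): max(8, 1, 7, 1) = 8
White picks the child with the highest value: B (value 8).

B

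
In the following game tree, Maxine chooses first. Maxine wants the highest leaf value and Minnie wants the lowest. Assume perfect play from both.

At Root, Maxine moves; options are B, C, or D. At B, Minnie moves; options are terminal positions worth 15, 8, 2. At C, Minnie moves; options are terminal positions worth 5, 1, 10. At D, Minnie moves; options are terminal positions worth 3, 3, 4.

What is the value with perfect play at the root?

3

B (Minnie): min(15, 8, 2) = 2
C (Minnie): min(5, 1, 10) = 1
D (Minnie): min(3, 3, 4) = 3
Root (Maxine): max(2, 1, 3) = 3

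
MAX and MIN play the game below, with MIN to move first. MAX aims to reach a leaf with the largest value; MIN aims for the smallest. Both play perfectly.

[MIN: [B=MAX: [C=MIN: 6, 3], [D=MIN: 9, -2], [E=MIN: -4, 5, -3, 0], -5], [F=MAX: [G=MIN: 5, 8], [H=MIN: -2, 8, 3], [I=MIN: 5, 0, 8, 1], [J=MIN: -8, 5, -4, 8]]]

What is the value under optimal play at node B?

3

C: min(6, 3) = 3
D: min(9, -2) = -2
E: min(-4, 5, -3, 0) = -4
B: max(3, -2, -4, -5) = 3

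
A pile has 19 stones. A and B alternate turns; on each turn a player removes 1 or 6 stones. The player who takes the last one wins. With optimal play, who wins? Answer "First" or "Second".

First

Compute winning (W) and losing (L) positions by backward induction:
i:   0  1  2  3  4  5  6  7  8  9 10 11 12 13 14 15 16 17 18 19
     L  W  L  W  L  W  W  L  W  L  W  L  W  W  L  W  L  W  L  W
Position 19 is W, so the first player wins.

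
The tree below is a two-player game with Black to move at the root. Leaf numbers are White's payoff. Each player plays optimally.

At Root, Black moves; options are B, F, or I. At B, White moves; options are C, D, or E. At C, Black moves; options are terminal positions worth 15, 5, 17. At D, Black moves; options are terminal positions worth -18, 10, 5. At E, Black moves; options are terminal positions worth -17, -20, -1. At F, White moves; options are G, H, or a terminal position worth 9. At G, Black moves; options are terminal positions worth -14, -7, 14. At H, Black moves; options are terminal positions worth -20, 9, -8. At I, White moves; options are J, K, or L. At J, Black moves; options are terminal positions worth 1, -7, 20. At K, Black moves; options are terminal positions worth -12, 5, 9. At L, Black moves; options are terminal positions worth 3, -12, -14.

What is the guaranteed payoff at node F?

9

G: min(-14, -7, 14) = -14
H: min(-20, 9, -8) = -20
F: max(-14, -20, 9) = 9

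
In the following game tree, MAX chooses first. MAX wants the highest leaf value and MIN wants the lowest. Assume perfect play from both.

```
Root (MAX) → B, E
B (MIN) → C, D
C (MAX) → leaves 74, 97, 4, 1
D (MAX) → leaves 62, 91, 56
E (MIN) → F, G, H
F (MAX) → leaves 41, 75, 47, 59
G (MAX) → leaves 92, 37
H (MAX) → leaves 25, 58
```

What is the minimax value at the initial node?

C (MAX): max(74, 97, 4, 1) = 97
D (MAX): max(62, 91, 56) = 91
B (MIN): min(97, 91) = 91
F (MAX): max(41, 75, 47, 59) = 75
G (MAX): max(92, 37) = 92
H (MAX): max(25, 58) = 58
E (MIN): min(75, 92, 58) = 58
Root (MAX): max(91, 58) = 91

91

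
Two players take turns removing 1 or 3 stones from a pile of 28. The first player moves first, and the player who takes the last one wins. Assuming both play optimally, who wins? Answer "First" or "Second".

Compute winning (W) and losing (L) positions by backward induction:
i:   0  1  2  3  4  5  6  7  8  9 10 11 12 13 14 15 16 17 18 19 20 21 22 23 24 25 26 27 28
     L  W  L  W  L  W  L  W  L  W  L  W  L  W  L  W  L  W  L  W  L  W  L  W  L  W  L  W  L
Position 28 is L, so the second player wins.

Second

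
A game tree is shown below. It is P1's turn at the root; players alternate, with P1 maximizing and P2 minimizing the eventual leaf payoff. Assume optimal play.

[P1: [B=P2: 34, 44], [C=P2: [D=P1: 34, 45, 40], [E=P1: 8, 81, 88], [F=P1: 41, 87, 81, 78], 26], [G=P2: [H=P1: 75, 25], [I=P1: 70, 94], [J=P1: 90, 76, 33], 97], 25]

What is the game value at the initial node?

75

B (P2): min(34, 44) = 34
D (P1): max(34, 45, 40) = 45
E (P1): max(8, 81, 88) = 88
F (P1): max(41, 87, 81, 78) = 87
C (P2): min(45, 88, 87, 26) = 26
H (P1): max(75, 25) = 75
I (P1): max(70, 94) = 94
J (P1): max(90, 76, 33) = 90
G (P2): min(75, 94, 90, 97) = 75
Root (P1): max(34, 26, 75, 25) = 75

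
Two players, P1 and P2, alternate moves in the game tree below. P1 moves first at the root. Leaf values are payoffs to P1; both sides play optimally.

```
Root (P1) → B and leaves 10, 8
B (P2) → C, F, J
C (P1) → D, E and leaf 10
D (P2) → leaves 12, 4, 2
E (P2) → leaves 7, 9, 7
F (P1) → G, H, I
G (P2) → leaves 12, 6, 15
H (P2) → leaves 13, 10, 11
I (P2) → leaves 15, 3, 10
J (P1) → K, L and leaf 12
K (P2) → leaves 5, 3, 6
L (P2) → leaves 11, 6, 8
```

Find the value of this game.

10

D (P2): min(12, 4, 2) = 2
E (P2): min(7, 9, 7) = 7
C (P1): max(2, 7, 10) = 10
G (P2): min(12, 6, 15) = 6
H (P2): min(13, 10, 11) = 10
I (P2): min(15, 3, 10) = 3
F (P1): max(6, 10, 3) = 10
K (P2): min(5, 3, 6) = 3
L (P2): min(11, 6, 8) = 6
J (P1): max(3, 6, 12) = 12
B (P2): min(10, 10, 12) = 10
Root (P1): max(10, 10, 8) = 10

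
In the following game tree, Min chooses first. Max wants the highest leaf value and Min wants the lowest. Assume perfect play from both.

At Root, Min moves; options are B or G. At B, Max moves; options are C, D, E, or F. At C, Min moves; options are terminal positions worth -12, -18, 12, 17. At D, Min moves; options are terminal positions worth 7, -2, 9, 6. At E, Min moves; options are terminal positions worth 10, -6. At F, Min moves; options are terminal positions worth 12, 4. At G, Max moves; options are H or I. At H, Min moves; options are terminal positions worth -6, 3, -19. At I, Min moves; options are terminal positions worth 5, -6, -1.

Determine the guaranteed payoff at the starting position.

-6

C (Min): min(-12, -18, 12, 17) = -18
D (Min): min(7, -2, 9, 6) = -2
E (Min): min(10, -6) = -6
F (Min): min(12, 4) = 4
B (Max): max(-18, -2, -6, 4) = 4
H (Min): min(-6, 3, -19) = -19
I (Min): min(5, -6, -1) = -6
G (Max): max(-19, -6) = -6
Root (Min): min(4, -6) = -6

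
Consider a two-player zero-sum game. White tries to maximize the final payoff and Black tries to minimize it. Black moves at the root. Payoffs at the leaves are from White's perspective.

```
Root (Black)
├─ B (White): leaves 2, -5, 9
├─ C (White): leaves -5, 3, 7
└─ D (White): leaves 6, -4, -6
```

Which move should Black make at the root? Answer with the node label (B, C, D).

B (White): max(2, -5, 9) = 9
C (White): max(-5, 3, 7) = 7
D (White): max(6, -4, -6) = 6
Root (Black): min(9, 7, 6) = 6
Black picks the child with the lowest value: D (value 6).

D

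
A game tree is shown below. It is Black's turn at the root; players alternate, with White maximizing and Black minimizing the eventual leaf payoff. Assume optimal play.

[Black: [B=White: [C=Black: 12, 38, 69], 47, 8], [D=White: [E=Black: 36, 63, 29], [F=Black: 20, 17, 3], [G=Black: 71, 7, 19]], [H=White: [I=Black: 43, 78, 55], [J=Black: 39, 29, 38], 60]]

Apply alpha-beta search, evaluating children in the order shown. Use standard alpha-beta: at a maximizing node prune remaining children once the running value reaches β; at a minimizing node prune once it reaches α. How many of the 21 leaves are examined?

C [α=-∞,β=+∞]: v=12
B [α=-∞,β=+∞]: v=47
E [α=-∞,β=47]: v=29
F [α=29,β=47]: v=20 after child 1 ≤ α → α-cutoff, skip 2
G [α=29,β=47]: v=7 after child 2 ≤ α → α-cutoff, skip 1
D [α=-∞,β=47]: v=29
I [α=-∞,β=29]: v=43
H [α=-∞,β=29]: v=43 after child 1 ≥ β → β-cutoff, skip 2
Root [α=-∞,β=+∞]: v=29
Leaves evaluated: 14 of 21.

14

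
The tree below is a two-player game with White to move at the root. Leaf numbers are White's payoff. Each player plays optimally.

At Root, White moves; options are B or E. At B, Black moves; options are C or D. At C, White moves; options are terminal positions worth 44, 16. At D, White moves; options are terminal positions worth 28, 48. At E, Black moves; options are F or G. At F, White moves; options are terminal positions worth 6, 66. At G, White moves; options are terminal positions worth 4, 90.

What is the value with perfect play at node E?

F: max(6, 66) = 66
G: max(4, 90) = 90
E: min(66, 90) = 66

66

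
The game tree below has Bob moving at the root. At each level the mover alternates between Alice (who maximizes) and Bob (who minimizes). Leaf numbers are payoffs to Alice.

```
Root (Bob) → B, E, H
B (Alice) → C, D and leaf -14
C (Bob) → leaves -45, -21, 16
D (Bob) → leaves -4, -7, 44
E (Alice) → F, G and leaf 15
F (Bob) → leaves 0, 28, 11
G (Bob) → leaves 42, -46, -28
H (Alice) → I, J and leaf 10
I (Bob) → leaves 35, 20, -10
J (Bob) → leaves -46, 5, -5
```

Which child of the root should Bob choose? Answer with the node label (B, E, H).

B

C (Bob): min(-45, -21, 16) = -45
D (Bob): min(-4, -7, 44) = -7
B (Alice): max(-45, -7, -14) = -7
F (Bob): min(0, 28, 11) = 0
G (Bob): min(42, -46, -28) = -46
E (Alice): max(0, -46, 15) = 15
I (Bob): min(35, 20, -10) = -10
J (Bob): min(-46, 5, -5) = -46
H (Alice): max(-10, -46, 10) = 10
Root (Bob): min(-7, 15, 10) = -7
Bob picks the child with the lowest value: B (value -7).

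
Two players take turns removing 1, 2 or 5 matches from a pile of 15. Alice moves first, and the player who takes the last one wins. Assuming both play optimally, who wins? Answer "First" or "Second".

Positions where the player to move wins (W) vs loses (L):
i:   0  1  2  3  4  5  6  7  8  9 10 11 12 13 14 15
     L  W  W  L  W  W  L  W  W  L  W  W  L  W  W  L
Position 15 is L, so the second player wins.

Second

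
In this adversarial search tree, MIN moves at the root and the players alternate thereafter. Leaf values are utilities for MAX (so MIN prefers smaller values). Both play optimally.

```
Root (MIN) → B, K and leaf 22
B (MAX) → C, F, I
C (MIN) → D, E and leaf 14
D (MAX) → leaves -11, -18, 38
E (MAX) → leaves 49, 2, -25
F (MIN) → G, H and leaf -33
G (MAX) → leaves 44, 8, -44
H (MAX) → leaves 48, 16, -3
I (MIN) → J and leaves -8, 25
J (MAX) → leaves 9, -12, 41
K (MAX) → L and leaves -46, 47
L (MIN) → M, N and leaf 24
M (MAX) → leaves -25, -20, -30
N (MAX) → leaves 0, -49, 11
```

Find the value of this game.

D (MAX): max(-11, -18, 38) = 38
E (MAX): max(49, 2, -25) = 49
C (MIN): min(38, 49, 14) = 14
G (MAX): max(44, 8, -44) = 44
H (MAX): max(48, 16, -3) = 48
F (MIN): min(44, 48, -33) = -33
J (MAX): max(9, -12, 41) = 41
I (MIN): min(41, -8, 25) = -8
B (MAX): max(14, -33, -8) = 14
M (MAX): max(-25, -20, -30) = -20
N (MAX): max(0, -49, 11) = 11
L (MIN): min(-20, 11, 24) = -20
K (MAX): max(-20, -46, 47) = 47
Root (MIN): min(14, 47, 22) = 14

14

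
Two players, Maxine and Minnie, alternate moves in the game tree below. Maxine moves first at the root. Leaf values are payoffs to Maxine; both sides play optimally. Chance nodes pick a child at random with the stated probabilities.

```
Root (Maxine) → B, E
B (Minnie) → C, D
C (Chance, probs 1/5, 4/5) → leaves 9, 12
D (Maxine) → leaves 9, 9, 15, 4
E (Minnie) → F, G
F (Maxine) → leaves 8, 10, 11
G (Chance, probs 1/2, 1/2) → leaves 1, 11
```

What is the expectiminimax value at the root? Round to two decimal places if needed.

C (Chance): 1/5·9 + 4/5·12 = 11.4
D (Maxine): max(9, 9, 15, 4) = 15
B (Minnie): min(11.4, 15) = 11.4
F (Maxine): max(8, 10, 11) = 11
G (Chance): 1/2·1 + 1/2·11 = 6
E (Minnie): min(11, 6) = 6
Root (Maxine): max(11.4, 6) = 11.4

11.4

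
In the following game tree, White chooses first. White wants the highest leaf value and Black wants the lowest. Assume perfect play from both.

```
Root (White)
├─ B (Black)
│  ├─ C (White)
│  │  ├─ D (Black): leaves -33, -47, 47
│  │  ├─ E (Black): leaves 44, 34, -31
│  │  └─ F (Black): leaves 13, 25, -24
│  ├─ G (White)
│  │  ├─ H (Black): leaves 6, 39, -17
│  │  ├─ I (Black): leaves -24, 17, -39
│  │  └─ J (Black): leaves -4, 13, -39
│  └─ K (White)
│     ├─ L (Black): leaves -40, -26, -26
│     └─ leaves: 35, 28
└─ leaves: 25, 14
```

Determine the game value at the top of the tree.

25

D (Black): min(-33, -47, 47) = -47
E (Black): min(44, 34, -31) = -31
F (Black): min(13, 25, -24) = -24
C (White): max(-47, -31, -24) = -24
H (Black): min(6, 39, -17) = -17
I (Black): min(-24, 17, -39) = -39
J (Black): min(-4, 13, -39) = -39
G (White): max(-17, -39, -39) = -17
L (Black): min(-40, -26, -26) = -40
K (White): max(-40, 35, 28) = 35
B (Black): min(-24, -17, 35) = -24
Root (White): max(-24, 25, 14) = 25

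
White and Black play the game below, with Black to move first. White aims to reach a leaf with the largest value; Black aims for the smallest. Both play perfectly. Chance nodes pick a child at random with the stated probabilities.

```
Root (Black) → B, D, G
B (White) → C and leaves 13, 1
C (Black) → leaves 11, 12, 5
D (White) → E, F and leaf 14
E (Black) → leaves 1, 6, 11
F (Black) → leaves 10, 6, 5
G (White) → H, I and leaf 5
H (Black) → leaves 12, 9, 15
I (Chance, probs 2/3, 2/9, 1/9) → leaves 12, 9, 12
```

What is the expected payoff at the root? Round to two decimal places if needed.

11.33

C (Black): min(11, 12, 5) = 5
B (White): max(5, 13, 1) = 13
E (Black): min(1, 6, 11) = 1
F (Black): min(10, 6, 5) = 5
D (White): max(1, 5, 14) = 14
H (Black): min(12, 9, 15) = 9
I (Chance): 2/3·12 + 2/9·9 + 1/9·12 = 11.33
G (White): max(9, 11.33, 5) = 11.33
Root (Black): min(13, 14, 11.33) = 11.33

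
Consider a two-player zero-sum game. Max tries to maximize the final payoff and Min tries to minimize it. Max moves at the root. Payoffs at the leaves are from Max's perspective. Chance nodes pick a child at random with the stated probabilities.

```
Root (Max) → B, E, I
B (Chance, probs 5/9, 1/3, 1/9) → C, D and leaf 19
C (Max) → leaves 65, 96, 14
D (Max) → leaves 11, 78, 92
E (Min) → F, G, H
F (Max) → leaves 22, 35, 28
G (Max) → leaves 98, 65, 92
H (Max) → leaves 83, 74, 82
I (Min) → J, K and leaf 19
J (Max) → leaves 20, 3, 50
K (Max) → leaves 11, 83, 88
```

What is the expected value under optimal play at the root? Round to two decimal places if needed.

86.11

C (Max): max(65, 96, 14) = 96
D (Max): max(11, 78, 92) = 92
B (Chance): 5/9·96 + 1/3·92 + 1/9·19 = 86.11
F (Max): max(22, 35, 28) = 35
G (Max): max(98, 65, 92) = 98
H (Max): max(83, 74, 82) = 83
E (Min): min(35, 98, 83) = 35
J (Max): max(20, 3, 50) = 50
K (Max): max(11, 83, 88) = 88
I (Min): min(50, 88, 19) = 19
Root (Max): max(86.11, 35, 19) = 86.11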